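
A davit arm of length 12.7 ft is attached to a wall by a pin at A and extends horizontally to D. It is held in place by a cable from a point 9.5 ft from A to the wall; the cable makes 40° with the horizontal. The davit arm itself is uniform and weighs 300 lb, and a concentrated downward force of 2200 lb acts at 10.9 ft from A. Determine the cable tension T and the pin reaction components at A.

ΣM about A: T·sin40°·9.5 − 300·6.35 − 2200·10.9 = 0 → T = 25885/(9.5·0.642788) = 4238.94 ≈ 4239 lb.
ΣF_x = 0: A_x − T·cos40° = 0 → A_x = 4238.94 × 0.766044 = 3247 lb.
ΣF_y = 0: A_y + T·sin40° − 300 − 2200 = 0 → A_y = 2500 − 4238.94 × 0.642788 = -224.7 lb.

T = 4239 lb, A_x = 3247 lb, A_y = -224.7 lb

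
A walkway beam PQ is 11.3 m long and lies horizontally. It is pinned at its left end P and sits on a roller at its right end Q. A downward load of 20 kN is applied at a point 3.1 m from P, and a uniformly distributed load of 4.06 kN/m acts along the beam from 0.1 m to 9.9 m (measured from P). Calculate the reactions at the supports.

Resultant of the distributed load: 4.06 × 9.8 = 39.788 kN at 5 m from P.
ΣM about P: Q_y·11.3 − 20·3.1 − (4.06·9.8)·5 = 0 → Q_y = 260.94/11.3 = 23.092 ≈ 23.09 kN.
ΣF_y = 0: P_y + 23.092 − 20 − 4.06·9.8 = 0 → P_y = 36.70 kN.
ΣF_x = 0: no horizontal applied forces, so P_x = 0.

P_x = 0, P_y = 36.70 kN, Q_y = 23.09 kN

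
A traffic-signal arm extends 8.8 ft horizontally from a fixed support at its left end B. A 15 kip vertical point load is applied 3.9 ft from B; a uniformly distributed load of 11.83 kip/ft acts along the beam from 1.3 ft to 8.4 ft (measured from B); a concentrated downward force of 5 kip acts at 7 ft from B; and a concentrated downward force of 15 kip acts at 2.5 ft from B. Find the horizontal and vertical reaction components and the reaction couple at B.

Resultant of the distributed load: 11.83 × 7.1 = 83.993 kip at 4.85 ft from B.
ΣF_x = 0: B_x = 0.
ΣF_y = 0: B_y − 15 − 11.83·7.1 − 5 − 15 = 0 → B_y = 119.0 kip.
ΣM about B: M_B − 15·3.9 − (11.83·7.1)·4.85 − 5·7 − 15·2.5 = 0 → M_B = 538.4 kip·ft.

B_x = 0, B_y = 119.0 kip, M_B = 538.4 kip·ft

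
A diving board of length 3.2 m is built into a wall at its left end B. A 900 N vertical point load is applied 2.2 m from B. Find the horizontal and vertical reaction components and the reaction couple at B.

ΣF_x = 0: B_x = 0.
ΣF_y = 0: B_y − 900 = 0 → B_y = 900.0 N.
ΣM about B: M_B − 900·2.2 = 0 → M_B = 1980 N·m.

B_x = 0, B_y = 900.0 N, M_B = 1980 N·m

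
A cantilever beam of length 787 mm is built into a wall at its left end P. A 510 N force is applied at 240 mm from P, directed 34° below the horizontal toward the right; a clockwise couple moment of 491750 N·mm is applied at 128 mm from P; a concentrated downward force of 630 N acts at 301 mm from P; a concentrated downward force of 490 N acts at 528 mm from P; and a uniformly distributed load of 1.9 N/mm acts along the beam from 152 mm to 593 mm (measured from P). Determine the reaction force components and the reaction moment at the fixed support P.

P_x = -422.8 N, P_y = 2243 N, M_P = 1321000 N·mm

Resultant of the distributed load: 1.9 × 441 = 837.9 N at 372.5 mm from P.
ΣF_x = 0: P_x + 510·cos34° = 0 → P_x = -422.8 N.
ΣF_y = 0: P_y − 510·sin34° − 630 − 490 − 1.9·441 = 0 → P_y = 2243 N.
ΣM about P: M_P − 510·sin34°·240 − 491750 − 630·301 − 490·528 − (1.9·441)·372.5 = 0 → M_P = 1321000 N·mm.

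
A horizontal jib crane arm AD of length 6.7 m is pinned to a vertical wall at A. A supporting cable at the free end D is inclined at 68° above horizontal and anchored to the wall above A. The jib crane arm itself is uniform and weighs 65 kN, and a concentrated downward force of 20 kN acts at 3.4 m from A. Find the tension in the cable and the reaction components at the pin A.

ΣM about A: T·sin68°·6.7 − 65·3.35 − 20·3.4 = 0 → T = 285.75/(6.7·0.927184) = 45.9987 ≈ 46.00 kN.
ΣF_x = 0: A_x − T·cos68° = 0 → A_x = 45.9987 × 0.374607 = 17.23 kN.
ΣF_y = 0: A_y + T·sin68° − 65 − 20 = 0 → A_y = 85 − 45.9987 × 0.927184 = 42.35 kN.

T = 46.00 kN, A_x = 17.23 kN, A_y = 42.35 kN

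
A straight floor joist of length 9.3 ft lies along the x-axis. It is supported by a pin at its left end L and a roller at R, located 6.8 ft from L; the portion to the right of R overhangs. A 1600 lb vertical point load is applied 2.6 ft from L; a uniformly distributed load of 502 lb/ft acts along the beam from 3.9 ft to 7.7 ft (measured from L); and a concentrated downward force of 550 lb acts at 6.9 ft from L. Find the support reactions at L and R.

Resultant of the distributed load: 502 × 3.8 = 1907.6 lb at 5.8 ft from L.
ΣM about L: R_y·6.8 − 1600·2.6 − (502·3.8)·5.8 − 550·6.9 = 0 → R_y = 19019.08/6.8 = 2796.92 ≈ 2797 lb.
ΣF_y = 0: L_y + 2796.92 − 1600 − 502·3.8 − 550 = 0 → L_y = 1261 lb.
ΣF_x = 0: no horizontal applied forces, so L_x = 0.

L_x = 0, L_y = 1261 lb, R_y = 2797 lb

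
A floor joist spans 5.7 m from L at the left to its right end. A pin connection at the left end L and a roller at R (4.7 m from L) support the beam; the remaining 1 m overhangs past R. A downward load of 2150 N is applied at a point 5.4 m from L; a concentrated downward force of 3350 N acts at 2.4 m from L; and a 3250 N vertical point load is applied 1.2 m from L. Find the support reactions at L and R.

ΣM about L: R_y·4.7 − 2150·5.4 − 3350·2.4 − 3250·1.2 = 0 → R_y = 23550/4.7 = 5010.64 ≈ 5011 N.
ΣF_y = 0: L_y + 5010.64 − 2150 − 3350 − 3250 = 0 → L_y = 3739 N.
ΣF_x = 0: no horizontal applied forces, so L_x = 0.

L_x = 0, L_y = 3739 N, R_y = 5011 N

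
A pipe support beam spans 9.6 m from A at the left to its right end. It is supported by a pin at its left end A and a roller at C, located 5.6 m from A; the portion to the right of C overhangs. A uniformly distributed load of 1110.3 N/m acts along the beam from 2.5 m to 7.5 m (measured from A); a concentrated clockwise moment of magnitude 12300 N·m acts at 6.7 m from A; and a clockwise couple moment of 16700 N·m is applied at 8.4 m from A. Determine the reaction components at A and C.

A_x = 0, A_y = -4584 N, C_y = 10140 N

Resultant of the distributed load: 1110.3 × 5 = 5551.5 N at 5 m from A.
ΣM about A: C_y·5.6 − (1110.3·5)·5 − 12300 − 16700 = 0 → C_y = 56757.5/5.6 = 10135.3 ≈ 10140 N.
ΣF_y = 0: A_y + 10135.3 − 1110.3·5 = 0 → A_y = -4584 N.
ΣF_x = 0: no horizontal applied forces, so A_x = 0.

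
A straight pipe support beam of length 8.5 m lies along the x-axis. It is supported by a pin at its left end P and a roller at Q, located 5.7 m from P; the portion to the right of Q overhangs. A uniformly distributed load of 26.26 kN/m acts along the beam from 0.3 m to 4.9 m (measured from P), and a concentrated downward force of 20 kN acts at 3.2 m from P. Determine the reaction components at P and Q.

P_x = 0, P_y = 74.47 kN, Q_y = 66.33 kN

Resultant of the distributed load: 26.26 × 4.6 = 120.796 kN at 2.6 m from P.
ΣM about P: Q_y·5.7 − (26.26·4.6)·2.6 − 20·3.2 = 0 → Q_y = 378.0696/5.7 = 66.328 ≈ 66.33 kN.
ΣF_y = 0: P_y + 66.328 − 26.26·4.6 − 20 = 0 → P_y = 74.47 kN.
ΣF_x = 0: no horizontal applied forces, so P_x = 0.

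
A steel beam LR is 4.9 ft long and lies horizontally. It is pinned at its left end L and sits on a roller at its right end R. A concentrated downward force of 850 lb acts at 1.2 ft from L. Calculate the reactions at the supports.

L_x = 0, L_y = 641.8 lb, R_y = 208.2 lb

Moments about L: R_y·4.9 − 850·1.2 = 0 → R_y = 1020/4.9 = 208.163 ≈ 208.2 lb.
ΣF_y = 0: L_y + 208.163 − 850 = 0 → L_y = 641.8 lb.
ΣF_x = 0: no horizontal applied forces, so L_x = 0.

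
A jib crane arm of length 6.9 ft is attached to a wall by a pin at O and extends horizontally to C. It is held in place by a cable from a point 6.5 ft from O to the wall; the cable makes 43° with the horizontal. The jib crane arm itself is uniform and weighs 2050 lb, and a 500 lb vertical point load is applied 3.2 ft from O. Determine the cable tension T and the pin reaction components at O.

T = 1956 lb, O_x = 1431 lb, O_y = 1216 lb

ΣM about O: T·sin43°·6.5 − 2050·3.45 − 500·3.2 = 0 → T = 8672.5/(6.5·0.681998) = 1956.36 ≈ 1956 lb.
ΣF_x = 0: O_x − T·cos43° = 0 → O_x = 1956.36 × 0.731354 = 1431 lb.
ΣF_y = 0: O_y + T·sin43° − 2050 − 500 = 0 → O_y = 2550 − 1956.36 × 0.681998 = 1216 lb.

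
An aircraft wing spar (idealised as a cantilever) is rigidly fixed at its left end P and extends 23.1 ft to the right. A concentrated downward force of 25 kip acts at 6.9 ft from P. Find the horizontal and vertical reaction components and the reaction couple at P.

P_x = 0, P_y = 25.00 kip, M_P = 172.5 kip·ft

ΣF_x = 0: P_x = 0.
ΣF_y = 0: P_y − 25 = 0 → P_y = 25.00 kip.
ΣM about P: M_P − 25·6.9 = 0 → M_P = 172.5 kip·ft.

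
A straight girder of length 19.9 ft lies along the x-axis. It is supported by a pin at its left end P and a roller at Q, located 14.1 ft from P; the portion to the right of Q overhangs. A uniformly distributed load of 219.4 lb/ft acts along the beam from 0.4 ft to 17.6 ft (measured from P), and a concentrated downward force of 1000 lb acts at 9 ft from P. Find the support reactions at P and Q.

Resultant of the distributed load: 219.4 × 17.2 = 3773.68 lb at 9 ft from P.
Taking moments about P: Q_y·14.1 − (219.4·17.2)·9 − 1000·9 = 0 → Q_y = 42963.12/14.1 = 3047.03 ≈ 3047 lb.
ΣF_y = 0: P_y + 3047.03 − 219.4·17.2 − 1000 = 0 → P_y = 1727 lb.
ΣF_x = 0: no horizontal applied forces, so P_x = 0.

P_x = 0, P_y = 1727 lb, Q_y = 3047 lb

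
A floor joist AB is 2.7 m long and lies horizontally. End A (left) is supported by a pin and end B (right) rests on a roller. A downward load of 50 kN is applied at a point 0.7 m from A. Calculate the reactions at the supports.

A_x = 0, A_y = 37.04 kN, B_y = 12.96 kN

Taking moments about A: B_y·2.7 − 50·0.7 = 0 → B_y = 35/2.7 = 12.963 ≈ 12.96 kN.
ΣF_y = 0: A_y + 12.963 − 50 = 0 → A_y = 37.04 kN.
ΣF_x = 0: no horizontal applied forces, so A_x = 0.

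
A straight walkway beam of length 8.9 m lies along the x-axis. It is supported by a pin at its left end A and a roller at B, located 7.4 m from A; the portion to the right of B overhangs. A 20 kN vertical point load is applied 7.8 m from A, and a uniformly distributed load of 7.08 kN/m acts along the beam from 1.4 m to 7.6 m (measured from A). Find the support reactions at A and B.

Resultant of the distributed load: 7.08 × 6.2 = 43.896 kN at 4.5 m from A.
ΣM about A: B_y·7.4 − 20·7.8 − (7.08·6.2)·4.5 = 0 → B_y = 353.532/7.4 = 47.7746 ≈ 47.77 kN.
ΣF_y = 0: A_y + 47.7746 − 20 − 7.08·6.2 = 0 → A_y = 16.12 kN.
ΣF_x = 0: no horizontal applied forces, so A_x = 0.

A_x = 0, A_y = 16.12 kN, B_y = 47.77 kN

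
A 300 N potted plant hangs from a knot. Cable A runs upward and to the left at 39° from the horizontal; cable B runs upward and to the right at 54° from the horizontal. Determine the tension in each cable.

T_A = 176.6 N, T_B = 233.5 N

ΣF_x = 0: −T_A·cos39° + T_B·cos54° = 0 → T_B = 1.32216·T_A.
ΣF_y = 0: T_A·sin39° + T_B·sin54° = 300.
Substitute: T_A·(0.62932 + 1.32216·0.809017) = 300 → T_A = 176.578 ≈ 176.6 N.
Then T_B = 1.32216 × 176.578 = 233.5 N.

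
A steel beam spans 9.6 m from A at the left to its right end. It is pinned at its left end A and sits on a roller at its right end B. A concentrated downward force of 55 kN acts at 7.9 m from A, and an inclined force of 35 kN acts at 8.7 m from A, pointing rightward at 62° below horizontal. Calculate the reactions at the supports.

A_x = -16.43 kN, A_y = 12.64 kN, B_y = 73.27 kN

ΣM about A: B_y·9.6 − 55·7.9 − 35·sin62°·8.7 = 0 → B_y = 703.358/9.6 = 73.2665 ≈ 73.27 kN.
ΣF_y = 0: A_y + 73.2665 − 55 − 35·sin62° = 0 → A_y = 12.64 kN.
ΣF_x = 0: A_x + 35·cos62° = 0 → A_x = -16.43 kN.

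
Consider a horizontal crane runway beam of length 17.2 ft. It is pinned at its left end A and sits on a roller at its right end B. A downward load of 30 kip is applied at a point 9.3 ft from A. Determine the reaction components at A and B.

Taking moments about A: B_y·17.2 − 30·9.3 = 0 → B_y = 279/17.2 = 16.2209 ≈ 16.22 kip.
ΣF_y = 0: A_y + 16.2209 − 30 = 0 → A_y = 13.78 kip.
ΣF_x = 0: no horizontal applied forces, so A_x = 0.

A_x = 0, A_y = 13.78 kip, B_y = 16.22 kip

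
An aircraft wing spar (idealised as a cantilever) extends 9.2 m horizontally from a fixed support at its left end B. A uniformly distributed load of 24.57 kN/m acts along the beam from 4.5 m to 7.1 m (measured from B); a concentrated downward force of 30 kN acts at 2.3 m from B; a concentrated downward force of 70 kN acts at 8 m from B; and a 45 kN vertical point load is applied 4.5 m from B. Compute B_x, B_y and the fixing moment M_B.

B_x = 0, B_y = 208.9 kN, M_B = 1202 kN·m

Resultant of the distributed load: 24.57 × 2.6 = 63.882 kN at 5.8 m from B.
ΣF_x = 0: B_x = 0.
ΣF_y = 0: B_y − 24.57·2.6 − 30 − 70 − 45 = 0 → B_y = 208.9 kN.
ΣM about B: M_B − (24.57·2.6)·5.8 − 30·2.3 − 70·8 − 45·4.5 = 0 → M_B = 1202 kN·m.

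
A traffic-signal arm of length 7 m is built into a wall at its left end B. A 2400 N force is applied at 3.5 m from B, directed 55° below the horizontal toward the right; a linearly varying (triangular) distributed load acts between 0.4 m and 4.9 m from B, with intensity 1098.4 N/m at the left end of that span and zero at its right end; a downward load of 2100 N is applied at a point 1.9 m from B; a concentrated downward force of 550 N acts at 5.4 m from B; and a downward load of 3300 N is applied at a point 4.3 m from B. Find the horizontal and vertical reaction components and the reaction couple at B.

B_x = -1377 N, B_y = 10390 N, M_B = 32730 N·m

Resultant of the triangular load: ½ × 1098.4 × 4.5 = 2471.4 N, acting at 1.9 m from B (one-third of the span from the peak).
ΣF_x = 0: B_x + 2400·cos55° = 0 → B_x = -1377 N.
ΣF_y = 0: B_y − 2400·sin55° − ½·1098.4·4.5 − 2100 − 550 − 3300 = 0 → B_y = 10390 N.
ΣM about B: M_B − 2400·sin55°·3.5 − (½·1098.4·4.5)·1.9 − 2100·1.9 − 550·5.4 − 3300·4.3 = 0 → M_B = 32730 N·m.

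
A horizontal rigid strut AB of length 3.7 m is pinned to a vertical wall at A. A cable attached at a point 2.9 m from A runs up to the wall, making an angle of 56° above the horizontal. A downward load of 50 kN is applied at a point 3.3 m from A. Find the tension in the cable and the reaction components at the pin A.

T = 68.63 kN, A_x = 38.38 kN, A_y = -6.897 kN

ΣM about A: T·sin56°·2.9 − 50·3.3 = 0 → T = 165/(2.9·0.829038) = 68.6296 ≈ 68.63 kN.
ΣF_x = 0: A_x − T·cos56° = 0 → A_x = 68.6296 × 0.559193 = 38.38 kN.
ΣF_y = 0: A_y + T·sin56° − 50 = 0 → A_y = 50 − 68.6296 × 0.829038 = -6.897 kN.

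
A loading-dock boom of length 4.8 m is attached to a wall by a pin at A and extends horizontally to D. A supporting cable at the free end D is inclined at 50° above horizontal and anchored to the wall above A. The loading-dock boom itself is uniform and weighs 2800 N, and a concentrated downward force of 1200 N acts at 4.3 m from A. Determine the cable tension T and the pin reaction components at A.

T = 3231 N, A_x = 2077 N, A_y = 1525 N

ΣM about A: T·sin50°·4.8 − 2800·2.4 − 1200·4.3 = 0 → T = 11880/(4.8·0.766044) = 3230.88 ≈ 3231 N.
ΣF_x = 0: A_x − T·cos50° = 0 → A_x = 3230.88 × 0.642788 = 2077 N.
ΣF_y = 0: A_y + T·sin50° − 2800 − 1200 = 0 → A_y = 4000 − 3230.88 × 0.766044 = 1525 N.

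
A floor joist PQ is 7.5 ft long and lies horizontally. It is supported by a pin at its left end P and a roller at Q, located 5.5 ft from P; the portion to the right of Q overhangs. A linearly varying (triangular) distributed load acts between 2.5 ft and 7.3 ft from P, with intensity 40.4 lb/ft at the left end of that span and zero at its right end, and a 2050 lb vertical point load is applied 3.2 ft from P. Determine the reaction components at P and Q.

Resultant of the triangular load: ½ × 40.4 × 4.8 = 96.96 lb, acting at 4.1 ft from P (one-third of the span from the peak).
Taking moments about P: Q_y·5.5 − (½·40.4·4.8)·4.1 − 2050·3.2 = 0 → Q_y = 6957.536/5.5 = 1265.01 ≈ 1265 lb.
ΣF_y = 0: P_y + 1265.01 − ½·40.4·4.8 − 2050 = 0 → P_y = 882.0 lb.
ΣF_x = 0: no horizontal applied forces, so P_x = 0.

P_x = 0, P_y = 882.0 lb, Q_y = 1265 lb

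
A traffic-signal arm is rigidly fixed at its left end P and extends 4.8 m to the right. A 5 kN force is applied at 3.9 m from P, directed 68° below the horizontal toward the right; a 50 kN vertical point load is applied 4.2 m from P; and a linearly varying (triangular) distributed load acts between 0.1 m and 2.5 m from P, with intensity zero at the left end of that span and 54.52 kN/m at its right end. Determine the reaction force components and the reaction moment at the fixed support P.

Resultant of the triangular load: ½ × 54.52 × 2.4 = 65.424 kN, acting at 1.7 m from P (one-third of the span from the peak).
ΣF_x = 0: P_x + 5·cos68° = 0 → P_x = -1.873 kN.
ΣF_y = 0: P_y − 5·sin68° − 50 − ½·54.52·2.4 = 0 → P_y = 120.1 kN.
ΣM about P: M_P − 5·sin68°·3.9 − 50·4.2 − (½·54.52·2.4)·1.7 = 0 → M_P = 339.3 kN·m.

P_x = -1.873 kN, P_y = 120.1 kN, M_P = 339.3 kN·m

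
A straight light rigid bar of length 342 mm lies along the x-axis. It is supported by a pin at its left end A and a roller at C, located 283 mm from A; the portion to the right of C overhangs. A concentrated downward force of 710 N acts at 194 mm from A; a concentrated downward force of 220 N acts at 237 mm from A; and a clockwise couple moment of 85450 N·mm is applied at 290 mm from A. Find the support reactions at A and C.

ΣM about A: C_y·283 − 710·194 − 220·237 − 85450 = 0 → C_y = 275330/283 = 972.898 ≈ 972.9 N.
ΣF_y = 0: A_y + 972.898 − 710 − 220 = 0 → A_y = -42.90 N.
ΣF_x = 0: no horizontal applied forces, so A_x = 0.

A_x = 0, A_y = -42.90 N, C_y = 972.9 N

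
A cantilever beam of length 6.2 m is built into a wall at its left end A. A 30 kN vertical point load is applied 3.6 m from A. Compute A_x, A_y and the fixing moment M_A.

A_x = 0, A_y = 30.00 kN, M_A = 108.0 kN·m

ΣF_x = 0: A_x = 0.
ΣF_y = 0: A_y − 30 = 0 → A_y = 30.00 kN.
ΣM about A: M_A − 30·3.6 = 0 → M_A = 108.0 kN·m.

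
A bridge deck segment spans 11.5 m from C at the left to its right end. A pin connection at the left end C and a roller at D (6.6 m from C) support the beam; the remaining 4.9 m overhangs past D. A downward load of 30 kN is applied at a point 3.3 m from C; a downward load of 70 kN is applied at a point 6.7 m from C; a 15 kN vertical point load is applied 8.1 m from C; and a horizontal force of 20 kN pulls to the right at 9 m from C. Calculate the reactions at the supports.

ΣM about C: D_y·6.6 − 30·3.3 − 70·6.7 − 15·8.1 = 0 → D_y = 689.5/6.6 = 104.47 ≈ 104.5 kN.
ΣF_y = 0: C_y + 104.47 − 30 − 70 − 15 = 0 → C_y = 10.53 kN.
ΣF_x = 0: C_x + 20 = 0 → C_x = -20.00 kN.

C_x = -20.00 kN, C_y = 10.53 kN, D_y = 104.5 kN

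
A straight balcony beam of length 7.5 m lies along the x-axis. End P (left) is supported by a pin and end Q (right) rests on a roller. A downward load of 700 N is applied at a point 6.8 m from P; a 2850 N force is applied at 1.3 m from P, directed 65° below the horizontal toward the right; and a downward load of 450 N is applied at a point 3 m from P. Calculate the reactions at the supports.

P_x = -1204 N, P_y = 2471 N, Q_y = 1262 N

Taking moments about P: Q_y·7.5 − 700·6.8 − 2850·sin65°·1.3 − 450·3 = 0 → Q_y = 9467.87/7.5 = 1262.38 ≈ 1262 N.
ΣF_y = 0: P_y + 1262.38 − 700 − 2850·sin65° − 450 = 0 → P_y = 2471 N.
ΣF_x = 0: P_x + 2850·cos65° = 0 → P_x = -1204 N.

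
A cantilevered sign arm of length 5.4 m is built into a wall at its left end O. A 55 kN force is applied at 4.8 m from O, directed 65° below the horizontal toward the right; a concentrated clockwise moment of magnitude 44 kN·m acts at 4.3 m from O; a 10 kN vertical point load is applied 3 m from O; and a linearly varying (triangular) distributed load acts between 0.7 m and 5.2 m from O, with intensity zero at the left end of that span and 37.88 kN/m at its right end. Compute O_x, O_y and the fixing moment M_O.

O_x = -23.24 kN, O_y = 145.1 kN, M_O = 628.6 kN·m

Resultant of the triangular load: ½ × 37.88 × 4.5 = 85.23 kN, acting at 3.7 m from O (one-third of the span from the peak).
ΣF_x = 0: O_x + 55·cos65° = 0 → O_x = -23.24 kN.
ΣF_y = 0: O_y − 55·sin65° − 10 − ½·37.88·4.5 = 0 → O_y = 145.1 kN.
ΣM about O: M_O − 55·sin65°·4.8 − 44 − 10·3 − (½·37.88·4.5)·3.7 = 0 → M_O = 628.6 kN·m.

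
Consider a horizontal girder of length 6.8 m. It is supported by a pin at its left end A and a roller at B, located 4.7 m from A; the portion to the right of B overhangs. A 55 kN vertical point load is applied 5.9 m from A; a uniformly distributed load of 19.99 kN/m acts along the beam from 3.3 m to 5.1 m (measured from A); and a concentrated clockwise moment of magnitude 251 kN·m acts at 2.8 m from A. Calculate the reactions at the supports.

A_x = 0, A_y = -63.62 kN, B_y = 154.6 kN

Resultant of the distributed load: 19.99 × 1.8 = 35.982 kN at 4.2 m from A.
ΣM about A: B_y·4.7 − 55·5.9 − (19.99·1.8)·4.2 − 251 = 0 → B_y = 726.6244/4.7 = 154.601 ≈ 154.6 kN.
ΣF_y = 0: A_y + 154.601 − 55 − 19.99·1.8 = 0 → A_y = -63.62 kN.
ΣF_x = 0: no horizontal applied forces, so A_x = 0.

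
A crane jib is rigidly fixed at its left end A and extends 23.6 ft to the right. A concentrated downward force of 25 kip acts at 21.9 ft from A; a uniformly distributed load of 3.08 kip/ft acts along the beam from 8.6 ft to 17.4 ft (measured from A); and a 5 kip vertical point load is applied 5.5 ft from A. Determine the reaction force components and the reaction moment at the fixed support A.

Resultant of the distributed load: 3.08 × 8.8 = 27.104 kip at 13 ft from A.
ΣF_x = 0: A_x = 0.
ΣF_y = 0: A_y − 25 − 3.08·8.8 − 5 = 0 → A_y = 57.10 kip.
ΣM about A: M_A − 25·21.9 − (3.08·8.8)·13 − 5·5.5 = 0 → M_A = 927.4 kip·ft.

A_x = 0, A_y = 57.10 kip, M_A = 927.4 kip·ft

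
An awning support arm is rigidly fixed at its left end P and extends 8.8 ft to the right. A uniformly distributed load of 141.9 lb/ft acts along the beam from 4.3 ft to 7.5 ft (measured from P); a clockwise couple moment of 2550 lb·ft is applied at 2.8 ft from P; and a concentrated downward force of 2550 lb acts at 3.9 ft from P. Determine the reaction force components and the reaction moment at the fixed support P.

P_x = 0, P_y = 3004 lb, M_P = 15170 lb·ft

Resultant of the distributed load: 141.9 × 3.2 = 454.08 lb at 5.9 ft from P.
ΣF_x = 0: P_x = 0.
ΣF_y = 0: P_y − 141.9·3.2 − 2550 = 0 → P_y = 3004 lb.
ΣM about P: M_P − (141.9·3.2)·5.9 − 2550 − 2550·3.9 = 0 → M_P = 15170 lb·ft.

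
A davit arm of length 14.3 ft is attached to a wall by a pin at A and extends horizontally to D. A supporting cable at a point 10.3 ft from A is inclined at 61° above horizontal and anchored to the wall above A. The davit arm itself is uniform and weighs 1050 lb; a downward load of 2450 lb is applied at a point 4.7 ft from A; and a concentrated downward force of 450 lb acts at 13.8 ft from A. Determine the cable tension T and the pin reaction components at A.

T = 2801 lb, A_x = 1358 lb, A_y = 1500 lb

ΣM about A: T·sin61°·10.3 − 1050·7.15 − 2450·4.7 − 450·13.8 = 0 → T = 25232.5/(10.3·0.87462) = 2800.94 ≈ 2801 lb.
ΣF_x = 0: A_x − T·cos61° = 0 → A_x = 2800.94 × 0.48481 = 1358 lb.
ΣF_y = 0: A_y + T·sin61° − 1050 − 2450 − 450 = 0 → A_y = 3950 − 2800.94 × 0.87462 = 1500 lb.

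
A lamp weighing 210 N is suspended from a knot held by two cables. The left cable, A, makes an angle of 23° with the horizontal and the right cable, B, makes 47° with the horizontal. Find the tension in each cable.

ΣF_x = 0: −T_A·cos23° + T_B·cos47° = 0 → T_B = 1.34972·T_A.
ΣF_y = 0: T_A·sin23° + T_B·sin47° = 210.
Substitute: T_A·(0.390731 + 1.34972·0.731354) = 210 → T_A = 152.411 ≈ 152.4 N.
Then T_B = 1.34972 × 152.411 = 205.7 N.

T_A = 152.4 N, T_B = 205.7 N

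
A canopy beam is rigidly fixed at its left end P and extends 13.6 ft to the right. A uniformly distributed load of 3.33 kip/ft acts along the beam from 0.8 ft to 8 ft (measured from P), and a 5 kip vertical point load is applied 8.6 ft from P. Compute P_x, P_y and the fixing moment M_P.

Resultant of the distributed load: 3.33 × 7.2 = 23.976 kip at 4.4 ft from P.
ΣF_x = 0: P_x = 0.
ΣF_y = 0: P_y − 3.33·7.2 − 5 = 0 → P_y = 28.98 kip.
ΣM about P: M_P − (3.33·7.2)·4.4 − 5·8.6 = 0 → M_P = 148.5 kip·ft.

P_x = 0, P_y = 28.98 kip, M_P = 148.5 kip·ft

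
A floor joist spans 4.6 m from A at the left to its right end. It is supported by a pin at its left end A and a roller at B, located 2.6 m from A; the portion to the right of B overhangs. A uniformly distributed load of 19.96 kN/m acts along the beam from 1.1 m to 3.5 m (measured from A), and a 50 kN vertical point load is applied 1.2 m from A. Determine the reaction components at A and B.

A_x = 0, A_y = 32.45 kN, B_y = 65.45 kN

Resultant of the distributed load: 19.96 × 2.4 = 47.904 kN at 2.3 m from A.
Taking moments about A: B_y·2.6 − (19.96·2.4)·2.3 − 50·1.2 = 0 → B_y = 170.1792/2.6 = 65.4535 ≈ 65.45 kN.
ΣF_y = 0: A_y + 65.4535 − 19.96·2.4 − 50 = 0 → A_y = 32.45 kN.
ΣF_x = 0: no horizontal applied forces, so A_x = 0.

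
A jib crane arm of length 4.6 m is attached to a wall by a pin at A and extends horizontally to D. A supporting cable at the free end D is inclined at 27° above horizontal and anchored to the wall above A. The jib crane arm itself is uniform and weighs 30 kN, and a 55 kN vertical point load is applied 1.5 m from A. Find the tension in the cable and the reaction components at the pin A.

T = 72.55 kN, A_x = 64.64 kN, A_y = 52.07 kN

ΣM about A: T·sin27°·4.6 − 30·2.3 − 55·1.5 = 0 → T = 151.5/(4.6·0.45399) = 72.5452 ≈ 72.55 kN.
ΣF_x = 0: A_x − T·cos27° = 0 → A_x = 72.5452 × 0.891007 = 64.64 kN.
ΣF_y = 0: A_y + T·sin27° − 30 − 55 = 0 → A_y = 85 − 72.5452 × 0.45399 = 52.07 kN.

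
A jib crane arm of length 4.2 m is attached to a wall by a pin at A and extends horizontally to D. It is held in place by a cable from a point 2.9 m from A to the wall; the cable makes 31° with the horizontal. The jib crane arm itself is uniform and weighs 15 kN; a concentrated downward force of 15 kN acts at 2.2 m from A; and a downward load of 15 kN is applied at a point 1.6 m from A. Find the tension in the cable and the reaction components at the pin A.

ΣM about A: T·sin31°·2.9 − 15·2.1 − 15·2.2 − 15·1.6 = 0 → T = 88.5/(2.9·0.515038) = 59.2524 ≈ 59.25 kN.
ΣF_x = 0: A_x − T·cos31° = 0 → A_x = 59.2524 × 0.857167 = 50.79 kN.
ΣF_y = 0: A_y + T·sin31° − 15 − 15 − 15 = 0 → A_y = 45 − 59.2524 × 0.515038 = 14.48 kN.

T = 59.25 kN, A_x = 50.79 kN, A_y = 14.48 kN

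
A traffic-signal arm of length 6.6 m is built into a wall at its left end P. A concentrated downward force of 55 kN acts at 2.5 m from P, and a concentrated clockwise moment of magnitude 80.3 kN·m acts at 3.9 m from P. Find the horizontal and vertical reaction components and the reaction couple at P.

ΣF_x = 0: P_x = 0.
ΣF_y = 0: P_y − 55 = 0 → P_y = 55.00 kN.
ΣM about P: M_P − 55·2.5 − 80.3 = 0 → M_P = 217.8 kN·m.

P_x = 0, P_y = 55.00 kN, M_P = 217.8 kN·m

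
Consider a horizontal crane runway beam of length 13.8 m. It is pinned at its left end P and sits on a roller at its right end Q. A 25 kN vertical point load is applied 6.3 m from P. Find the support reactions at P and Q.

Taking moments about P: Q_y·13.8 − 25·6.3 = 0 → Q_y = 157.5/13.8 = 11.413 ≈ 11.41 kN.
ΣF_y = 0: P_y + 11.413 − 25 = 0 → P_y = 13.59 kN.
ΣF_x = 0: no horizontal applied forces, so P_x = 0.

P_x = 0, P_y = 13.59 kN, Q_y = 11.41 kN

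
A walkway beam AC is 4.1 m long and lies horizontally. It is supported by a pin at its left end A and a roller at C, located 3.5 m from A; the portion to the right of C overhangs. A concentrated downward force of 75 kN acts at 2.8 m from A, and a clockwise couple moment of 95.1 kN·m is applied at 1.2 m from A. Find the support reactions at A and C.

A_x = 0, A_y = -12.17 kN, C_y = 87.17 kN

Moments about A: C_y·3.5 − 75·2.8 − 95.1 = 0 → C_y = 305.1/3.5 = 87.1714 ≈ 87.17 kN.
ΣF_y = 0: A_y + 87.1714 − 75 = 0 → A_y = -12.17 kN.
ΣF_x = 0: no horizontal applied forces, so A_x = 0.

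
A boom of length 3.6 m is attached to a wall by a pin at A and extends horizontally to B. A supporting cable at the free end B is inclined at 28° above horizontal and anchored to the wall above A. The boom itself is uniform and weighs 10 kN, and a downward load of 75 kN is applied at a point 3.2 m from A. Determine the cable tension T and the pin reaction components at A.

ΣM about A: T·sin28°·3.6 − 10·1.8 − 75·3.2 = 0 → T = 258/(3.6·0.469472) = 152.654 ≈ 152.7 kN.
ΣF_x = 0: A_x − T·cos28° = 0 → A_x = 152.654 × 0.882948 = 134.8 kN.
ΣF_y = 0: A_y + T·sin28° − 10 − 75 = 0 → A_y = 85 − 152.654 × 0.469472 = 13.33 kN.

T = 152.7 kN, A_x = 134.8 kN, A_y = 13.33 kN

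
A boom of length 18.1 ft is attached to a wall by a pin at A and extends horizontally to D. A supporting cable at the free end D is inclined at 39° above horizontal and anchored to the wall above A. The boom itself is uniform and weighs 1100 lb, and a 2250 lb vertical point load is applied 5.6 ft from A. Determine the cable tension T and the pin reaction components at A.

T = 1980 lb, A_x = 1539 lb, A_y = 2104 lb

ΣM about A: T·sin39°·18.1 − 1100·9.05 − 2250·5.6 = 0 → T = 22555/(18.1·0.62932) = 1980.13 ≈ 1980 lb.
ΣF_x = 0: A_x − T·cos39° = 0 → A_x = 1980.13 × 0.777146 = 1539 lb.
ΣF_y = 0: A_y + T·sin39° − 1100 − 2250 = 0 → A_y = 3350 − 1980.13 × 0.62932 = 2104 lb.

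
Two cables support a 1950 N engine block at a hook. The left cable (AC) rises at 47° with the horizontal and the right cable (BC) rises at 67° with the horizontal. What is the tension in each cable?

T_AC = 834.0 N, T_BC = 1456 N

ΣF_x = 0: −T_AC·cos47° + T_BC·cos67° = 0 → T_BC = 1.74544·T_AC.
ΣF_y = 0: T_AC·sin47° + T_BC·sin67° = 1950.
Substitute: T_AC·(0.731354 + 1.74544·0.920505) = 1950 → T_AC = 834.032 ≈ 834.0 N.
Then T_BC = 1.74544 × 834.032 = 1456 N.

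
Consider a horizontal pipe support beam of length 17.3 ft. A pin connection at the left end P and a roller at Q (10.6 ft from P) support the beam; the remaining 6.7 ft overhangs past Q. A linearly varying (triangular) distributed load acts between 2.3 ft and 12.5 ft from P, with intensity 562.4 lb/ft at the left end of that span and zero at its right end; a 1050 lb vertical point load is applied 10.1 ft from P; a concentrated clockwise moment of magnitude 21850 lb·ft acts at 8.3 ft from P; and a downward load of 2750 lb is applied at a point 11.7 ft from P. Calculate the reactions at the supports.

Resultant of the triangular load: ½ × 562.4 × 10.2 = 2868.24 lb, acting at 5.7 ft from P (one-third of the span from the peak).
Taking moments about P: Q_y·10.6 − (½·562.4·10.2)·5.7 − 1050·10.1 − 21850 − 2750·11.7 = 0 → Q_y = 80978.968/10.6 = 7639.53 ≈ 7640 lb.
ΣF_y = 0: P_y + 7639.53 − ½·562.4·10.2 − 1050 − 2750 = 0 → P_y = -971.3 lb.
ΣF_x = 0: no horizontal applied forces, so P_x = 0.

P_x = 0, P_y = -971.3 lb, Q_y = 7640 lb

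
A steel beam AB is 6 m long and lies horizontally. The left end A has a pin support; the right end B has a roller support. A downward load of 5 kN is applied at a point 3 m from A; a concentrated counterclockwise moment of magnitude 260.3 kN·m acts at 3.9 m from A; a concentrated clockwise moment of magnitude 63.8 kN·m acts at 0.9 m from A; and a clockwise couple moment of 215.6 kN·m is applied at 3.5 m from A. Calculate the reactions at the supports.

Moments about A: B_y·6 − 5·3 + 260.3 − 63.8 − 215.6 = 0 → B_y = 34.1/6 = 5.68333 ≈ 5.683 kN.
ΣF_y = 0: A_y + 5.68333 − 5 = 0 → A_y = -0.6833 kN.
ΣF_x = 0: no horizontal applied forces, so A_x = 0.

A_x = 0, A_y = -0.6833 kN, B_y = 5.683 kN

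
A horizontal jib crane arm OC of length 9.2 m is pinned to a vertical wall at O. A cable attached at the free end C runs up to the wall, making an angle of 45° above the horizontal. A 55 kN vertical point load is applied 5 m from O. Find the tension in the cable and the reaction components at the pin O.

T = 42.27 kN, O_x = 29.89 kN, O_y = 25.11 kN

ΣM about O: T·sin45°·9.2 − 55·5 = 0 → T = 275/(9.2·0.707107) = 42.2727 ≈ 42.27 kN.
ΣF_x = 0: O_x − T·cos45° = 0 → O_x = 42.2727 × 0.707107 = 29.89 kN.
ΣF_y = 0: O_y + T·sin45° − 55 = 0 → O_y = 55 − 42.2727 × 0.707107 = 25.11 kN.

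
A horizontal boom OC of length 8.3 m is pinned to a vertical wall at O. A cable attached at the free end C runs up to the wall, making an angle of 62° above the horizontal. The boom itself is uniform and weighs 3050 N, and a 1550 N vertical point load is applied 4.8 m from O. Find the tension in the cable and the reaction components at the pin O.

T = 2742 N, O_x = 1287 N, O_y = 2179 N

ΣM about O: T·sin62°·8.3 − 3050·4.15 − 1550·4.8 = 0 → T = 20097.5/(8.3·0.882948) = 2742.39 ≈ 2742 N.
ΣF_x = 0: O_x − T·cos62° = 0 → O_x = 2742.39 × 0.469472 = 1287 N.
ΣF_y = 0: O_y + T·sin62° − 3050 − 1550 = 0 → O_y = 4600 − 2742.39 × 0.882948 = 2179 N.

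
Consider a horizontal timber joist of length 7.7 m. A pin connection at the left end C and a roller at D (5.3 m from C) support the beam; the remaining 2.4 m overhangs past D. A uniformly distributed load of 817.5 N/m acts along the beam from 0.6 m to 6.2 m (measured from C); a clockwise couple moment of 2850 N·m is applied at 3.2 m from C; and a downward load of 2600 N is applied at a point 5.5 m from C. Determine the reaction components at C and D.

C_x = 0, C_y = 1005 N, D_y = 6173 N

Resultant of the distributed load: 817.5 × 5.6 = 4578 N at 3.4 m from C.
ΣM about C: D_y·5.3 − (817.5·5.6)·3.4 − 2850 − 2600·5.5 = 0 → D_y = 32715.2/5.3 = 6172.68 ≈ 6173 N.
ΣF_y = 0: C_y + 6172.68 − 817.5·5.6 − 2600 = 0 → C_y = 1005 N.
ΣF_x = 0: no horizontal applied forces, so C_x = 0.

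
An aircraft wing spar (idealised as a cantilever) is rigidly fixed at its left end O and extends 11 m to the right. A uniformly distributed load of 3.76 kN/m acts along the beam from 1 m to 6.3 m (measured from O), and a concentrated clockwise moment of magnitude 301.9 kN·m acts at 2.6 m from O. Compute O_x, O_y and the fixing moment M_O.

O_x = 0, O_y = 19.93 kN, M_O = 374.6 kN·m

Resultant of the distributed load: 3.76 × 5.3 = 19.928 kN at 3.65 m from O.
ΣF_x = 0: O_x = 0.
ΣF_y = 0: O_y − 3.76·5.3 = 0 → O_y = 19.93 kN.
ΣM about O: M_O − (3.76·5.3)·3.65 − 301.9 = 0 → M_O = 374.6 kN·m.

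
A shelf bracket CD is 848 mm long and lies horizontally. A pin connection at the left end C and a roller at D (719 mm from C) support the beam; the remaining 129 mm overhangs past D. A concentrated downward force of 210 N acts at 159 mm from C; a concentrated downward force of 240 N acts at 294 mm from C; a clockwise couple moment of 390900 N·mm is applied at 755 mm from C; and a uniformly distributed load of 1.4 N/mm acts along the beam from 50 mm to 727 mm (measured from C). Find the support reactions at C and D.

Resultant of the distributed load: 1.4 × 677 = 947.8 N at 388.5 mm from C.
ΣM about C: D_y·719 − 210·159 − 240·294 − 390900 − (1.4·677)·388.5 = 0 → D_y = 863070.3/719 = 1200.38 ≈ 1200 N.
ΣF_y = 0: C_y + 1200.38 − 210 − 240 − 1.4·677 = 0 → C_y = 197.4 N.
ΣF_x = 0: no horizontal applied forces, so C_x = 0.

C_x = 0, C_y = 197.4 N, D_y = 1200 N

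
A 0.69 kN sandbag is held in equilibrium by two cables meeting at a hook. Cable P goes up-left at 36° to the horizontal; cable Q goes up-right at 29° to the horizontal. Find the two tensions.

T_P = 0.6659 kN, T_Q = 0.6159 kN

ΣF_x = 0: −T_P·cos36° + T_Q·cos29° = 0 → T_Q = 0.924993·T_P.
ΣF_y = 0: T_P·sin36° + T_Q·sin29° = 0.69.
Substitute: T_P·(0.587785 + 0.924993·0.48481) = 0.69 → T_P = 0.665875 ≈ 0.6659 kN.
Then T_Q = 0.924993 × 0.665875 = 0.6159 kN.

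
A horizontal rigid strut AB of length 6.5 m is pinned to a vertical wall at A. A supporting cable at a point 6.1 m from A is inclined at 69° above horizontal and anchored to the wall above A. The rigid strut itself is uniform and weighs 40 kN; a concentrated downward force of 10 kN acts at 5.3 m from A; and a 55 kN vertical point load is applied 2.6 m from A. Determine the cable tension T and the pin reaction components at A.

ΣM about A: T·sin69°·6.1 − 40·3.25 − 10·5.3 − 55·2.6 = 0 → T = 326/(6.1·0.93358) = 57.2448 ≈ 57.24 kN.
ΣF_x = 0: A_x − T·cos69° = 0 → A_x = 57.2448 × 0.358368 = 20.51 kN.
ΣF_y = 0: A_y + T·sin69° − 40 − 10 − 55 = 0 → A_y = 105 − 57.2448 × 0.93358 = 51.56 kN.

T = 57.24 kN, A_x = 20.51 kN, A_y = 51.56 kN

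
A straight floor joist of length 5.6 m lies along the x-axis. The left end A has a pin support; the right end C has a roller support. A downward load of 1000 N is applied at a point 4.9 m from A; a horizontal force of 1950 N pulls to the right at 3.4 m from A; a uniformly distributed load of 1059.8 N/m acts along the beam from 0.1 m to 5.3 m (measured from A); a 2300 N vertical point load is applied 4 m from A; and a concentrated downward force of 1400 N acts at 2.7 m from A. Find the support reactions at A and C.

A_x = -1950 N, A_y = 4361 N, C_y = 5850 N

Resultant of the distributed load: 1059.8 × 5.2 = 5510.96 N at 2.7 m from A.
Moments about A: C_y·5.6 − 1000·4.9 − (1059.8·5.2)·2.7 − 2300·4 − 1400·2.7 = 0 → C_y = 32759.592/5.6 = 5849.93 ≈ 5850 N.
ΣF_y = 0: A_y + 5849.93 − 1000 − 1059.8·5.2 − 2300 − 1400 = 0 → A_y = 4361 N.
ΣF_x = 0: A_x + 1950 = 0 → A_x = -1950 N.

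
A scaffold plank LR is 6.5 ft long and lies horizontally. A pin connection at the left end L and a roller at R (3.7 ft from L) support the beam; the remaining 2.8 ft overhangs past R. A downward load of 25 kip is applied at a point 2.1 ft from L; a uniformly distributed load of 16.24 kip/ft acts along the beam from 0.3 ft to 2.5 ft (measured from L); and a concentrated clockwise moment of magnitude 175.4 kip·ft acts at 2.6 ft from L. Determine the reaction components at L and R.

Resultant of the distributed load: 16.24 × 2.2 = 35.728 kip at 1.4 ft from L.
Moments about L: R_y·3.7 − 25·2.1 − (16.24·2.2)·1.4 − 175.4 = 0 → R_y = 277.9192/3.7 = 75.1133 ≈ 75.11 kip.
ΣF_y = 0: L_y + 75.1133 − 25 − 16.24·2.2 = 0 → L_y = -14.39 kip.
ΣF_x = 0: no horizontal applied forces, so L_x = 0.

L_x = 0, L_y = -14.39 kip, R_y = 75.11 kip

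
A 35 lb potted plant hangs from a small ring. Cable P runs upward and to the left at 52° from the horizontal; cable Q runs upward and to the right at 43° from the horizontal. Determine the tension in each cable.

ΣF_x = 0: −T_P·cos52° + T_Q·cos43° = 0 → T_Q = 0.841811·T_P.
ΣF_y = 0: T_P·sin52° + T_Q·sin43° = 35.
Substitute: T_P·(0.788011 + 0.841811·0.681998) = 35 → T_P = 25.6952 ≈ 25.70 lb.
Then T_Q = 0.841811 × 25.6952 = 21.63 lb.

T_P = 25.70 lb, T_Q = 21.63 lb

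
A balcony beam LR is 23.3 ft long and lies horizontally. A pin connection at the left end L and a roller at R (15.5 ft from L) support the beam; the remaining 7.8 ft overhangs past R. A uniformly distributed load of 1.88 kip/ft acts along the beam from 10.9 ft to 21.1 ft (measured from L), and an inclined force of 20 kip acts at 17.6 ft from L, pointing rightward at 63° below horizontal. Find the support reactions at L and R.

Resultant of the distributed load: 1.88 × 10.2 = 19.176 kip at 16 ft from L.
Moments about L: R_y·15.5 − (1.88·10.2)·16 − 20·sin63°·17.6 = 0 → R_y = 620.45/15.5 = 40.029 ≈ 40.03 kip.
ΣF_y = 0: L_y + 40.029 − 1.88·10.2 − 20·sin63° = 0 → L_y = -3.033 kip.
ΣF_x = 0: L_x + 20·cos63° = 0 → L_x = -9.080 kip.

L_x = -9.080 kip, L_y = -3.033 kip, R_y = 40.03 kip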